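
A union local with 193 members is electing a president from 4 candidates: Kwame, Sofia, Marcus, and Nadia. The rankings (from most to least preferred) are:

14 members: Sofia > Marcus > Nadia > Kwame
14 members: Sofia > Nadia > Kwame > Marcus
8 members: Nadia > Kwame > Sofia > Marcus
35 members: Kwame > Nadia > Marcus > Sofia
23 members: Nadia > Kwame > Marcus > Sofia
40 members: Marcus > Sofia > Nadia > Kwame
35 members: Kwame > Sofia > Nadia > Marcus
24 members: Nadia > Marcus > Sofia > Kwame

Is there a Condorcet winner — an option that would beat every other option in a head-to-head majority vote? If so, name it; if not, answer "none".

none

Checking pairwise contests:
Nadia beats Kwame 123–70.
Kwame beats Sofia 101–92.
Kwame beats Marcus 115–78.
Sofia beats Nadia 103–90.
Every option loses at least one head-to-head, so there is no Condorcet winner.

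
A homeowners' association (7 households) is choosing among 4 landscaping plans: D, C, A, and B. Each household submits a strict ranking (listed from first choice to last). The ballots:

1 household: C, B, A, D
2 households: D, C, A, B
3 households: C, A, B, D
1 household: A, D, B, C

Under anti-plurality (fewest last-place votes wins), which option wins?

Last-place votes: D 4, C 1, A 0, B 2.
A is ranked last by the fewest voters, so A wins.

A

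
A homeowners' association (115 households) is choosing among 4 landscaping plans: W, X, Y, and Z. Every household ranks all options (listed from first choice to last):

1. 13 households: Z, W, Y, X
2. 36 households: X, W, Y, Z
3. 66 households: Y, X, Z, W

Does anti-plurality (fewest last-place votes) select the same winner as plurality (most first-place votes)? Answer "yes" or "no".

Anti-plurality — last-place votes: W 66, X 13, Y 0, Z 36. Winner: Y.
Plurality — first-place votes: W 0, X 36, Y 66, Z 13. Winner: Y.
The two methods agree.

yes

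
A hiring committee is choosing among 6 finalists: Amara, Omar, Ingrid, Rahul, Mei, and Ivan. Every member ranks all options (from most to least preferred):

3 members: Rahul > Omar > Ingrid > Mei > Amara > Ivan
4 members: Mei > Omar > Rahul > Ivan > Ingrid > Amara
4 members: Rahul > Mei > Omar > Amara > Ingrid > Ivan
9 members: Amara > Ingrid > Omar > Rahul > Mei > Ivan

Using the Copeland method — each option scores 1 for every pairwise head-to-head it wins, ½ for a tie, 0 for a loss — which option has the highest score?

Amara: beats Ingrid and Ivan; loses to Omar, Rahul, and Mei → score 2.
Omar: beats Amara, Ingrid, Rahul, Mei, and Ivan → score 5.
Ingrid: beats Mei and Ivan; loses to Amara, Omar, and Rahul → score 2.
Rahul: beats Amara, Ingrid, Mei, and Ivan; loses to Omar → score 4.
Mei: beats Amara and Ivan; loses to Omar, Ingrid, and Rahul → score 2.
Ivan: loses to Amara, Omar, Ingrid, Rahul, and Mei → score 0.
Omar has the best pairwise record.

Omar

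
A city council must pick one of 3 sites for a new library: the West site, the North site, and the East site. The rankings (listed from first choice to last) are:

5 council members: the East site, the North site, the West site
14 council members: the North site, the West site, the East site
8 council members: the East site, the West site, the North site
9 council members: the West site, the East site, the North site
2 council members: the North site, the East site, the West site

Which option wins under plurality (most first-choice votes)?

the North site

First-place votes: the West site 9, the North site 16, the East site 13.
the North site has the most first-place votes.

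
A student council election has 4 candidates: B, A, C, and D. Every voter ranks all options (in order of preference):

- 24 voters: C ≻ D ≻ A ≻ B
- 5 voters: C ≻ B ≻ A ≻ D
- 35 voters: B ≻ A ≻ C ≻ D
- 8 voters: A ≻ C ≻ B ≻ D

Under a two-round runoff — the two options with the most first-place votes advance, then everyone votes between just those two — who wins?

C

Round 1 first-place votes: B 35, A 8, C 29, D 0.
B and C advance.
Runoff: B is preferred to C by 35 voters; C by 37.
C wins the runoff.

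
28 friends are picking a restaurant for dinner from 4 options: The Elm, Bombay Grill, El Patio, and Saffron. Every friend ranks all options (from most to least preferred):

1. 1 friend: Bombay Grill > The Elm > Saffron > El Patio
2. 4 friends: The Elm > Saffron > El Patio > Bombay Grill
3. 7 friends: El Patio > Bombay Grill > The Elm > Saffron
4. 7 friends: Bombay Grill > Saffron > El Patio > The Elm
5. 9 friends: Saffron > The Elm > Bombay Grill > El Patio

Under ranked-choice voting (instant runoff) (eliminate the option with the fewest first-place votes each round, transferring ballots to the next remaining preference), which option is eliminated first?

Round 1: The Elm 4, Bombay Grill 8, El Patio 7, Saffron 9. Eliminate The Elm.

The Elm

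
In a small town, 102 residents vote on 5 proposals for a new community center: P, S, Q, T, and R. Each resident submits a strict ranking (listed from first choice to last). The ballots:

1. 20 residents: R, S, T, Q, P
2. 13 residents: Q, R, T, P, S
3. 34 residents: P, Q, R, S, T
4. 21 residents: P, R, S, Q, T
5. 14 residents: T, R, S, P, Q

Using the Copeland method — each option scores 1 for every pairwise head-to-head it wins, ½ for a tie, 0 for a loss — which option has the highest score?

P

P: beats S, Q, T, and R → score 4.
S: beats Q and T; loses to P and R → score 2.
Q: beats T; loses to P, S, and R → score 1.
T: loses to P, S, Q, and R → score 0.
R: beats S, Q, and T; loses to P → score 3.
P has the best pairwise record.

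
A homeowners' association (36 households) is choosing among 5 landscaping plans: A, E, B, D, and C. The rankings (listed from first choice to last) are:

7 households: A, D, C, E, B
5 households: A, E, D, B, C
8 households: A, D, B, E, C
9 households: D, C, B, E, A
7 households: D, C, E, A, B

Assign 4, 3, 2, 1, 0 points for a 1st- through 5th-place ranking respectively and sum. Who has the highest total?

D

A: 7·4 + 5·4 + 8·4 + 9·0 + 7·1 = 87
E: 7·1 + 5·3 + 8·1 + 9·1 + 7·2 = 53
B: 7·0 + 5·1 + 8·2 + 9·2 + 7·0 = 39
D: 7·3 + 5·2 + 8·3 + 9·4 + 7·4 = 119
C: 7·2 + 5·0 + 8·0 + 9·3 + 7·3 = 62
D has the highest Borda score (119).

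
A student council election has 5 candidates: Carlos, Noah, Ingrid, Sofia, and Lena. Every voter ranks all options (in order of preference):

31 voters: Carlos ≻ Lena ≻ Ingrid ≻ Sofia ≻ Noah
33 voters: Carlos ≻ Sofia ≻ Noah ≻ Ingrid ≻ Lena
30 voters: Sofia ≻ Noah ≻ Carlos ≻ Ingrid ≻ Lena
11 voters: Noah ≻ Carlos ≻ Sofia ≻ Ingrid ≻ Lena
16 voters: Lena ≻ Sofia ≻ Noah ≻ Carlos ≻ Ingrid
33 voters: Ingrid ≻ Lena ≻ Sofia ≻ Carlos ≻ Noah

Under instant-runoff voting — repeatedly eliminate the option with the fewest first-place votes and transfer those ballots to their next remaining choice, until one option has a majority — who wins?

Round 1: Carlos 64, Noah 11, Ingrid 33, Sofia 30, Lena 16. Eliminate Noah.
Round 2: Carlos 75, Ingrid 33, Sofia 30, Lena 16. Eliminate Lena.
Round 3: Carlos 75, Ingrid 33, Sofia 46. Eliminate Ingrid.
Round 4: Carlos 75, Sofia 79. Sofia has a majority.

Sofia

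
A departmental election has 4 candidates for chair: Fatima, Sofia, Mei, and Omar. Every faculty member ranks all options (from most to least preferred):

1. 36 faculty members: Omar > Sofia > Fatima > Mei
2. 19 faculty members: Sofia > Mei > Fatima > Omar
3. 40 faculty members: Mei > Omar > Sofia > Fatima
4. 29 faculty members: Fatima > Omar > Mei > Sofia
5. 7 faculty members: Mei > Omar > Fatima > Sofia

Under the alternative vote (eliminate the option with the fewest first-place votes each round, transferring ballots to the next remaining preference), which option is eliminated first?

Round 1: Fatima 29, Sofia 19, Mei 47, Omar 36. Eliminate Sofia.

Sofia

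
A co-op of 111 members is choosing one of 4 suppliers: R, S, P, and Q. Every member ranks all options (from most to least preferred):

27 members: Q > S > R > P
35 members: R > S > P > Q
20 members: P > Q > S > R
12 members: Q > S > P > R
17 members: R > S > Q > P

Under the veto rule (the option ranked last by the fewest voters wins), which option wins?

Last-place votes: R 32, S 0, P 44, Q 35.
S is ranked last by the fewest voters, so S wins.

S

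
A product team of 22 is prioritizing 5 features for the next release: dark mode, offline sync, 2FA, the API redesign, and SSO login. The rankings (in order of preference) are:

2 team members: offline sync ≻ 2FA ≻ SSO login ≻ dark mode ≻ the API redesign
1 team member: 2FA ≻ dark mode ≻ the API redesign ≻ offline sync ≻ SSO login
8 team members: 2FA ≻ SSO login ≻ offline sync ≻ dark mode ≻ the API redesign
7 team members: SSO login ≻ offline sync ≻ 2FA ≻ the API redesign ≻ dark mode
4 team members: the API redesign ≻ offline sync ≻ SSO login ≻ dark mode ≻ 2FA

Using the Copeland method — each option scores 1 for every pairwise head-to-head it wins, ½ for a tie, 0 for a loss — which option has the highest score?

dark mode: ties the API redesign; loses to offline sync, 2FA, and SSO login → score 0.5.
offline sync: beats dark mode, 2FA, and the API redesign; loses to SSO login → score 3.
2FA: beats dark mode and the API redesign; ties SSO login; loses to offline sync → score 2.5.
the API redesign: ties dark mode; loses to offline sync, 2FA, and SSO login → score 0.5.
SSO login: beats dark mode, offline sync, and the API redesign; ties 2FA → score 3.5.
SSO login has the best pairwise record.

SSO login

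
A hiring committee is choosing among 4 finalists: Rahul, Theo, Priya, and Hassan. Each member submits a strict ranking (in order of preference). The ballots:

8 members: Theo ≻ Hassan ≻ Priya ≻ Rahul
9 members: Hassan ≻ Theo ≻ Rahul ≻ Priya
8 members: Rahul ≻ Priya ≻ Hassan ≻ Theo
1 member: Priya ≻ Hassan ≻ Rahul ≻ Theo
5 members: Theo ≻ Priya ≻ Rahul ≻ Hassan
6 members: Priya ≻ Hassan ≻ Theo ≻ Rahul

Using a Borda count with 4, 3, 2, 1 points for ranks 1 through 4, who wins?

Rahul: 8·1 + 9·2 + 8·4 + 1·2 + 5·2 + 6·1 = 76
Theo: 8·4 + 9·3 + 8·1 + 1·1 + 5·4 + 6·2 = 100
Priya: 8·2 + 9·1 + 8·3 + 1·4 + 5·3 + 6·4 = 92
Hassan: 8·3 + 9·4 + 8·2 + 1·3 + 5·1 + 6·3 = 102
Hassan has the highest Borda score (102).

Hassan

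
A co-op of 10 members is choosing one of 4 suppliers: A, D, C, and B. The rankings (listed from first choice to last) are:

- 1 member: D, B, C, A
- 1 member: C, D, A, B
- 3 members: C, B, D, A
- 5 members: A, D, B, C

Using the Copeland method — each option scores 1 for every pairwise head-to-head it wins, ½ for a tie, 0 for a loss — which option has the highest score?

A: beats B; ties D and C → score 2.
D: beats C and B; ties A → score 2.5.
C: ties A; loses to D and B → score 0.5.
B: beats C; loses to A and D → score 1.
D has the best pairwise record.

D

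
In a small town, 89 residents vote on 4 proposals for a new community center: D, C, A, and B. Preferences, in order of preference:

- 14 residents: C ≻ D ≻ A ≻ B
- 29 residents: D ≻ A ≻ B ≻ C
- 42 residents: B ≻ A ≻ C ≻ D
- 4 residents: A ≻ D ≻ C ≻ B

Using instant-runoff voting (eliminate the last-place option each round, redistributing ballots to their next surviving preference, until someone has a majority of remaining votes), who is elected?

Round 1: D 29, C 14, A 4, B 42. Eliminate A.
Round 2: D 33, C 14, B 42. Eliminate C.
Round 3: D 47, B 42. D has a majority.

D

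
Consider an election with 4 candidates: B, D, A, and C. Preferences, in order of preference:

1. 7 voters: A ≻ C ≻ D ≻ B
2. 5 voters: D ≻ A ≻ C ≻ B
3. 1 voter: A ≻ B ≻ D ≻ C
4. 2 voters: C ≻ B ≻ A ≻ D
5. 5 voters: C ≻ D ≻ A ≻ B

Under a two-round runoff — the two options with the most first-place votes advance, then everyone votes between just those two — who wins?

A

Round 1 first-place votes: B 0, D 5, A 8, C 7.
A and C advance.
Runoff: A is preferred to C by 13 voters; C by 7.
A wins the runoff.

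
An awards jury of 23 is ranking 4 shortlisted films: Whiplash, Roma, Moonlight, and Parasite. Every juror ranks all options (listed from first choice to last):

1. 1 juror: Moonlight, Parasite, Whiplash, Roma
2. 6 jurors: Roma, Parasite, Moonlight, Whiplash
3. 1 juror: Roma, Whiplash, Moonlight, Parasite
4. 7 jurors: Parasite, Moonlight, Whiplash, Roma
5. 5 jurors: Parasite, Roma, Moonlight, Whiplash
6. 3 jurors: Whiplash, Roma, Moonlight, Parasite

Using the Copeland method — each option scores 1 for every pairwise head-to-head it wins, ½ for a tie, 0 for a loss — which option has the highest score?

Whiplash: loses to Roma, Moonlight, and Parasite → score 0.
Roma: beats Whiplash and Moonlight; loses to Parasite → score 2.
Moonlight: beats Whiplash; loses to Roma and Parasite → score 1.
Parasite: beats Whiplash, Roma, and Moonlight → score 3.
Parasite has the best pairwise record.

Parasite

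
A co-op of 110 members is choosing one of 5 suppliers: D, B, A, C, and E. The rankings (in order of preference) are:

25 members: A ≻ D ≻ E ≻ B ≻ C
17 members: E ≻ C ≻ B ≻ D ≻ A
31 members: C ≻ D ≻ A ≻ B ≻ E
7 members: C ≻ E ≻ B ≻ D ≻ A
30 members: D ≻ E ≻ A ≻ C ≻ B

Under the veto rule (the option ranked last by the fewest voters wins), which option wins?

Last-place votes: D 0, B 30, A 24, C 25, E 31.
D is ranked last by the fewest voters, so D wins.

D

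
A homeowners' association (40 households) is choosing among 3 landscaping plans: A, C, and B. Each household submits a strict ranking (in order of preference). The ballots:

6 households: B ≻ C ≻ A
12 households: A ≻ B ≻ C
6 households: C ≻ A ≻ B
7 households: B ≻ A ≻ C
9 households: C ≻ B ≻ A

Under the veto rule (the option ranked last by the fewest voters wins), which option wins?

B

Last-place votes: A 15, C 19, B 6.
B is ranked last by the fewest voters, so B wins.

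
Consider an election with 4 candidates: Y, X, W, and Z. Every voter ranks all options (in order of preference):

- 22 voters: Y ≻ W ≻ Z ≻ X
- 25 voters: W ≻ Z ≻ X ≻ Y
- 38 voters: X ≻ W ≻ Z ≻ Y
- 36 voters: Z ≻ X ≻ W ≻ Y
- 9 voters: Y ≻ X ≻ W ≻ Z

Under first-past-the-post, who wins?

X

First-place votes: Y 31, X 38, W 25, Z 36.
X has the most first-place votes.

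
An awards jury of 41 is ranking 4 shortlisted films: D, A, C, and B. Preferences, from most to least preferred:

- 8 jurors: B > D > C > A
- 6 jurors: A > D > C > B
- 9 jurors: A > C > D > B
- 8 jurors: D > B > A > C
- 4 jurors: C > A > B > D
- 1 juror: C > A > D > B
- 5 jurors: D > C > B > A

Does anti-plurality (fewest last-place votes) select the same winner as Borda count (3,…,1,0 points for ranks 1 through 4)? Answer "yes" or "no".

Anti-plurality — last-place votes: D 4, A 13, C 8, B 16. Winner: D.
Borda — scores: D 77, A 63, C 57, B 49. Winner: D.
The two methods agree.

yes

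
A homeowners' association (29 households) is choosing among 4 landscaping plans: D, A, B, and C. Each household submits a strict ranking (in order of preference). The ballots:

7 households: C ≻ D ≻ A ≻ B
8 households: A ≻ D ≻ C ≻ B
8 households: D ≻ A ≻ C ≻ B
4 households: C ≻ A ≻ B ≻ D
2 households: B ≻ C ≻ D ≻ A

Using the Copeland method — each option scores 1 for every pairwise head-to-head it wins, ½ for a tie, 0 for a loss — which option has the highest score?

D

D: beats A, B, and C → score 3.
A: beats B and C; loses to D → score 2.
B: loses to D, A, and C → score 0.
C: beats B; loses to D and A → score 1.
D has the best pairwise record.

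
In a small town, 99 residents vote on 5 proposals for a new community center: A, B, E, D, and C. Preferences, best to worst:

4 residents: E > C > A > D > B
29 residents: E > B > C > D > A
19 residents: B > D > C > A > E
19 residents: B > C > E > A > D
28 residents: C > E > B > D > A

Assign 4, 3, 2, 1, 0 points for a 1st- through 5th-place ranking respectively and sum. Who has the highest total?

A: 4·2 + 29·0 + 19·1 + 19·1 + 28·0 = 46
B: 4·0 + 29·3 + 19·4 + 19·4 + 28·2 = 295
E: 4·4 + 29·4 + 19·0 + 19·2 + 28·3 = 254
D: 4·1 + 29·1 + 19·3 + 19·0 + 28·1 = 118
C: 4·3 + 29·2 + 19·2 + 19·3 + 28·4 = 277
B has the highest Borda score (295).

B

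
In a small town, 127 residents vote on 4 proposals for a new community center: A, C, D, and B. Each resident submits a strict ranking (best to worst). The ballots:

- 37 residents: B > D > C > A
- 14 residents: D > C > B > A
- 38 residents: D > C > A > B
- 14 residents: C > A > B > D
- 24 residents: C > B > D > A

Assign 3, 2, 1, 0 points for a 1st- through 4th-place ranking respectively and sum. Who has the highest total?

A: 37·0 + 14·0 + 38·1 + 14·2 + 24·0 = 66
C: 37·1 + 14·2 + 38·2 + 14·3 + 24·3 = 255
D: 37·2 + 14·3 + 38·3 + 14·0 + 24·1 = 254
B: 37·3 + 14·1 + 38·0 + 14·1 + 24·2 = 187
C has the highest Borda score (255).

C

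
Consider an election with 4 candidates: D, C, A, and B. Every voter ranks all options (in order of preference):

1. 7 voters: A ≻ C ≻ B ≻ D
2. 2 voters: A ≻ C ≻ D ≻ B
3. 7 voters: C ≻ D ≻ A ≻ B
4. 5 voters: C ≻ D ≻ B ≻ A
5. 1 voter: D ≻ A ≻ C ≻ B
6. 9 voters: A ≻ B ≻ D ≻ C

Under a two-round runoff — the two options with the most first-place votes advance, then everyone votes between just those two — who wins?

Round 1 first-place votes: D 1, C 12, A 18, B 0.
A and C advance.
Runoff: A is preferred to C by 19 voters; C by 12.
A wins the runoff.

A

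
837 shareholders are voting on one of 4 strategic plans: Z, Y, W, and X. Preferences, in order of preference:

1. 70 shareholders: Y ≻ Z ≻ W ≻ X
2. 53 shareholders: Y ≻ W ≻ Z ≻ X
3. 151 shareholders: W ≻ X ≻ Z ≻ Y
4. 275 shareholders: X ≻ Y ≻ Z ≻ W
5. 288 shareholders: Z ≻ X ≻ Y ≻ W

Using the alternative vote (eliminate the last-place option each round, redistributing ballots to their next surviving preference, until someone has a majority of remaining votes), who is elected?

X

Round 1: Z 288, Y 123, W 151, X 275. Eliminate Y.
Round 2: Z 358, W 204, X 275. Eliminate W.
Round 3: Z 411, X 426. X has a majority.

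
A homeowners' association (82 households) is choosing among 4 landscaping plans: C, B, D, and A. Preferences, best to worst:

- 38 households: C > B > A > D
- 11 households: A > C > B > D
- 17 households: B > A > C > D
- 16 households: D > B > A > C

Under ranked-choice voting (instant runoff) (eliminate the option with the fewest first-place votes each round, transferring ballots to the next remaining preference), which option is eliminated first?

A

Round 1: C 38, B 17, D 16, A 11. Eliminate A.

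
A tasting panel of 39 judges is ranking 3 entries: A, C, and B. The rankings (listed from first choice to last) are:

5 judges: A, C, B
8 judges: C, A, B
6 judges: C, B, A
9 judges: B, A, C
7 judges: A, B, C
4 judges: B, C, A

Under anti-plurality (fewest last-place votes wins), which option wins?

A

Last-place votes: A 10, C 16, B 13.
A is ranked last by the fewest voters, so A wins.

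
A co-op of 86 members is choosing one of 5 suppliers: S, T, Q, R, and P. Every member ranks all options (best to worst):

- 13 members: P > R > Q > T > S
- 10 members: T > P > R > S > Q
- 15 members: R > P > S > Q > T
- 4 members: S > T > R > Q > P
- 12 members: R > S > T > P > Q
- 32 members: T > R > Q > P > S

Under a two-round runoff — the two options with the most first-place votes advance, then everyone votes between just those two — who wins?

T

Round 1 first-place votes: S 4, T 42, Q 0, R 27, P 13.
T and R advance.
Runoff: T is preferred to R by 46 voters; R by 40.
T wins the runoff.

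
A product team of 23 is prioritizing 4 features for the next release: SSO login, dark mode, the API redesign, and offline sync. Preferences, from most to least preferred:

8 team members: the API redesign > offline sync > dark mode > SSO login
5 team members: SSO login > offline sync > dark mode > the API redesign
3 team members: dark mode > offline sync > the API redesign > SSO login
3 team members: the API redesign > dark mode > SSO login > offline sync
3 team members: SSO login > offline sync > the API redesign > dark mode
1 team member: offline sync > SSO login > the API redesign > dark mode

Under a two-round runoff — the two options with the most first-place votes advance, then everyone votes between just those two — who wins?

Round 1 first-place votes: SSO login 8, dark mode 3, the API redesign 11, offline sync 1.
the API redesign and SSO login advance.
Runoff: the API redesign is preferred to SSO login by 14 voters; SSO login by 9.
the API redesign wins the runoff.

the API redesign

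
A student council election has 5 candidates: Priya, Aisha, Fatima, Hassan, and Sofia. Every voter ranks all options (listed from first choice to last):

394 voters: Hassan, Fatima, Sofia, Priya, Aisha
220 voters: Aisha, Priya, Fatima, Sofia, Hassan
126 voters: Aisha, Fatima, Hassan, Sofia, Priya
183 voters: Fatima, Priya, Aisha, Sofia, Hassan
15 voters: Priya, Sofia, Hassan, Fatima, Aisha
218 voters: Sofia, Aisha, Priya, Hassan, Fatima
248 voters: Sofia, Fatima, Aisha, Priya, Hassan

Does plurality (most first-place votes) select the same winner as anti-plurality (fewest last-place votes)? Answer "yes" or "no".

Plurality — first-place votes: Priya 15, Aisha 346, Fatima 183, Hassan 394, Sofia 466. Winner: Sofia.
Anti-plurality — last-place votes: Priya 126, Aisha 409, Fatima 218, Hassan 651, Sofia 0. Winner: Sofia.
The two methods agree.

yes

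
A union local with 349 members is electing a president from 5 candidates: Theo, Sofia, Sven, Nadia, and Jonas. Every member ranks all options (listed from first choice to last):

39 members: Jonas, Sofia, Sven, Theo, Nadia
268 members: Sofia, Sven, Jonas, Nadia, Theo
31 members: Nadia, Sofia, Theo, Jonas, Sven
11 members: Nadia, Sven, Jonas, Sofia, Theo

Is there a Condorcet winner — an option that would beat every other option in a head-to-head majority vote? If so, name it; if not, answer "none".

Sofia

Sofia vs Theo: 349–0 for Sofia.
Sofia vs Sven: 338–11 for Sofia.
Sofia vs Nadia: 307–42 for Sofia.
Sofia vs Jonas: 299–50 for Sofia.
Sofia beats every other option head-to-head.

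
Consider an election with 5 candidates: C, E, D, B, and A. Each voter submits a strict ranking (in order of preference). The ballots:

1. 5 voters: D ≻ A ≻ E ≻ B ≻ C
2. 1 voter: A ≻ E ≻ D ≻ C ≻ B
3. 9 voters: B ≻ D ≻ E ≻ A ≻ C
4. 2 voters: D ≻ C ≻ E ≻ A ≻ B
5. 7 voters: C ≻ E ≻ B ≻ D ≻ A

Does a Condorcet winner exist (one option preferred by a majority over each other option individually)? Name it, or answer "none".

none

Checking pairwise contests:
E beats C 15–9.
D beats E 16–8.
B beats D 16–8.
E beats B 15–9.
E beats A 18–6.
Every option loses at least one head-to-head, so there is no Condorcet winner.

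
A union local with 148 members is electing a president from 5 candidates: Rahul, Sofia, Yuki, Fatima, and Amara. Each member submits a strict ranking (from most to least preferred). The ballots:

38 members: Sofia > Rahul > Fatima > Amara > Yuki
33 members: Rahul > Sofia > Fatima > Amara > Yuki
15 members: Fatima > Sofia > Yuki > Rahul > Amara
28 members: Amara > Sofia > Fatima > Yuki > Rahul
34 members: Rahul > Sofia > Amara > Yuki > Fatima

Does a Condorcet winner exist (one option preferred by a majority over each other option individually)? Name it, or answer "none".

Sofia vs Rahul: 81–67 for Sofia.
Sofia vs Yuki: 148–0 for Sofia.
Sofia vs Fatima: 133–15 for Sofia.
Sofia vs Amara: 120–28 for Sofia.
Sofia beats every other option head-to-head.

Sofia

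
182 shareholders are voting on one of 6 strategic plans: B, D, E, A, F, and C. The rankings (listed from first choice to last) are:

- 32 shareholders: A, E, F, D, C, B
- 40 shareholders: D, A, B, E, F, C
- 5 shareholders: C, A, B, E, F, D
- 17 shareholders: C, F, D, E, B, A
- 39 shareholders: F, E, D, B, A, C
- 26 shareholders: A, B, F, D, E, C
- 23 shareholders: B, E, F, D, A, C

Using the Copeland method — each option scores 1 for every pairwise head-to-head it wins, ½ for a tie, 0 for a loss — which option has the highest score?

B: beats E, F, and C; loses to D and A → score 3.
D: beats B, A, and C; loses to E and F → score 3.
E: beats D, F, and C; loses to B and A → score 3.
A: beats B, E, F, and C; loses to D → score 4.
F: beats D and C; loses to B, E, and A → score 2.
C: loses to B, D, E, A, and F → score 0.
A has the best pairwise record.

A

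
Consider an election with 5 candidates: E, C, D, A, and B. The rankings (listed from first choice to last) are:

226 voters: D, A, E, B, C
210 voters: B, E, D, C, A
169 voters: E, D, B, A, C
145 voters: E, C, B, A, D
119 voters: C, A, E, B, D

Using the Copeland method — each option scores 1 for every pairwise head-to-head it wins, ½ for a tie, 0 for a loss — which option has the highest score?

E: beats C, D, A, and B → score 4.
C: beats A; loses to E, D, and B → score 1.
D: beats C and A; loses to E and B → score 2.
A: loses to E, C, D, and B → score 0.
B: beats C, D, and A; loses to E → score 3.
E has the best pairwise record.

E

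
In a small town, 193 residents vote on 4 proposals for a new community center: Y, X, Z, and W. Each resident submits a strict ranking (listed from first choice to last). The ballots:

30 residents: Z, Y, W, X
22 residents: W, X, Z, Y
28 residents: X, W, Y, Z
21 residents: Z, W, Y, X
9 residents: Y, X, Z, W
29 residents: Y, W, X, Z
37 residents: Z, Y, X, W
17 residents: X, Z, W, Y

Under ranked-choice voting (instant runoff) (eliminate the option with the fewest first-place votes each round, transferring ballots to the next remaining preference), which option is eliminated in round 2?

Y

Round 1: Y 38, X 45, Z 88, W 22. Eliminate W.
Round 2: Y 38, X 67, Z 88. Eliminate Y.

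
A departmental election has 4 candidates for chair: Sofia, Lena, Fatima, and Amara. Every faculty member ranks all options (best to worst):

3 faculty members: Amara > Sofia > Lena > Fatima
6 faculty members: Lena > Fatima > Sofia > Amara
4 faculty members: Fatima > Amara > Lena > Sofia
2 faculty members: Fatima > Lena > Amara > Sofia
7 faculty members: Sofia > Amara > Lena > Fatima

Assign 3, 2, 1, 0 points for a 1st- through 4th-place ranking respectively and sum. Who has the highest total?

Lena

Sofia: 3·2 + 6·1 + 4·0 + 2·0 + 7·3 = 33
Lena: 3·1 + 6·3 + 4·1 + 2·2 + 7·1 = 36
Fatima: 3·0 + 6·2 + 4·3 + 2·3 + 7·0 = 30
Amara: 3·3 + 6·0 + 4·2 + 2·1 + 7·2 = 33
Lena has the highest Borda score (36).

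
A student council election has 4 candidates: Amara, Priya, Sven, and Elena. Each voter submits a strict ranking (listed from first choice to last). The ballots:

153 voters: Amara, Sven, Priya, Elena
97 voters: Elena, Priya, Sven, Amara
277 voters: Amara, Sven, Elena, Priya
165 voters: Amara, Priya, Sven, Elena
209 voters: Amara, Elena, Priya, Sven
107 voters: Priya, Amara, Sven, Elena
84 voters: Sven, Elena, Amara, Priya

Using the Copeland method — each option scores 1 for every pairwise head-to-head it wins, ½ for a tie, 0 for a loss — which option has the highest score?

Amara: beats Priya, Sven, and Elena → score 3.
Priya: beats Sven; loses to Amara and Elena → score 1.
Sven: beats Elena; loses to Amara and Priya → score 1.
Elena: beats Priya; loses to Amara and Sven → score 1.
Amara has the best pairwise record.

Amara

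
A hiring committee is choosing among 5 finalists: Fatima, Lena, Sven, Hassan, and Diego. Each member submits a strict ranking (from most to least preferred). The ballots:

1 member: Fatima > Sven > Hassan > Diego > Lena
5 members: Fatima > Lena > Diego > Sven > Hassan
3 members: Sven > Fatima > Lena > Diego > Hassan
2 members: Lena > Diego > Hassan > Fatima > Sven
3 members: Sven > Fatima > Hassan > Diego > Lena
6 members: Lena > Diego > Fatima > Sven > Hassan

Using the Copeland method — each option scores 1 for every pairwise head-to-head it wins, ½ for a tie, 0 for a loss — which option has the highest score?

Fatima: beats Lena, Sven, Hassan, and Diego → score 4.
Lena: beats Sven, Hassan, and Diego; loses to Fatima → score 3.
Sven: beats Hassan; loses to Fatima, Lena, and Diego → score 1.
Hassan: loses to Fatima, Lena, Sven, and Diego → score 0.
Diego: beats Sven and Hassan; loses to Fatima and Lena → score 2.
Fatima has the best pairwise record.

Fatima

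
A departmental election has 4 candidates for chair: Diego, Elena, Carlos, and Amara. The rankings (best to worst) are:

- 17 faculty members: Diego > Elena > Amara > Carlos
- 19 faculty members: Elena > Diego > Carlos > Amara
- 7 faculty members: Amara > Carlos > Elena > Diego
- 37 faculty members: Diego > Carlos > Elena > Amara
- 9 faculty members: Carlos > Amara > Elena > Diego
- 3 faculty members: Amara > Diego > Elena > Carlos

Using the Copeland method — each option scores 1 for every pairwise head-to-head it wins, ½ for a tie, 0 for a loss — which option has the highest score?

Diego

Diego: beats Elena, Carlos, and Amara → score 3.
Elena: beats Amara; loses to Diego and Carlos → score 1.
Carlos: beats Elena and Amara; loses to Diego → score 2.
Amara: loses to Diego, Elena, and Carlos → score 0.
Diego has the best pairwise record.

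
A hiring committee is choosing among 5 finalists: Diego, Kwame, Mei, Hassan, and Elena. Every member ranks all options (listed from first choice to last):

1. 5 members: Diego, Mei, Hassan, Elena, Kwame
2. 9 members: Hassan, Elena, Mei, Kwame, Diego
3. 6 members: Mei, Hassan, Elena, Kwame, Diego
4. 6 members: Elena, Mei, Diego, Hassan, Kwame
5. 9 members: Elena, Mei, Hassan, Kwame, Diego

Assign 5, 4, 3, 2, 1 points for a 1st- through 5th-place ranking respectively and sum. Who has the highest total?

Elena

Diego: 5·5 + 9·1 + 6·1 + 6·3 + 9·1 = 67
Kwame: 5·1 + 9·2 + 6·2 + 6·1 + 9·2 = 59
Mei: 5·4 + 9·3 + 6·5 + 6·4 + 9·4 = 137
Hassan: 5·3 + 9·5 + 6·4 + 6·2 + 9·3 = 123
Elena: 5·2 + 9·4 + 6·3 + 6·5 + 9·5 = 139
Elena has the highest Borda score (139).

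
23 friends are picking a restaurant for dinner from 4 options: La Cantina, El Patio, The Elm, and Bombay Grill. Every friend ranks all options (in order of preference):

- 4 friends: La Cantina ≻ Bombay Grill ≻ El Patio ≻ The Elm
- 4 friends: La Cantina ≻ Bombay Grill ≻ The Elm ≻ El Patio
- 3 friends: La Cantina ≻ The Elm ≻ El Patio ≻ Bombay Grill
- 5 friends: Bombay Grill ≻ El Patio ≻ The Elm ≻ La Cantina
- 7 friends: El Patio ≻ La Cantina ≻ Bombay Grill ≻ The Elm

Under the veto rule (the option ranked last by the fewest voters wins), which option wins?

Bombay Grill

Last-place votes: La Cantina 5, El Patio 4, The Elm 11, Bombay Grill 3.
Bombay Grill is ranked last by the fewest voters, so Bombay Grill wins.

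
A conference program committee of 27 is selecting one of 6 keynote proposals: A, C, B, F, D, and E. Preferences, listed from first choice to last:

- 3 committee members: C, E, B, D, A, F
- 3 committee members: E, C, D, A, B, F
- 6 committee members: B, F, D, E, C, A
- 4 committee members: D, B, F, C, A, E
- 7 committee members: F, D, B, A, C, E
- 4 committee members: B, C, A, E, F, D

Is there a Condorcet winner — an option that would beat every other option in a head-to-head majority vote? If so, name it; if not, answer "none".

Checking pairwise contests:
C beats A 20–7.
B beats C 21–6.
D beats B 14–13.
B beats F 20–7.
F beats D 17–10.
A beats E 15–12.
Every option loses at least one head-to-head, so there is no Condorcet winner.

none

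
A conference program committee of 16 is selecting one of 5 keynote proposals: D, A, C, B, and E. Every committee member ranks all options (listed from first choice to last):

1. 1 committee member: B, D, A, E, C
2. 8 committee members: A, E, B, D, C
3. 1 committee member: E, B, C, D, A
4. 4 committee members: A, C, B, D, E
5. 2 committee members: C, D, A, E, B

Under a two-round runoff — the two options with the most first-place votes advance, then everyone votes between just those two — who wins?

Round 1 first-place votes: D 0, A 12, C 2, B 1, E 1.
A and C advance.
Runoff: A is preferred to C by 13 voters; C by 3.
A wins the runoff.

A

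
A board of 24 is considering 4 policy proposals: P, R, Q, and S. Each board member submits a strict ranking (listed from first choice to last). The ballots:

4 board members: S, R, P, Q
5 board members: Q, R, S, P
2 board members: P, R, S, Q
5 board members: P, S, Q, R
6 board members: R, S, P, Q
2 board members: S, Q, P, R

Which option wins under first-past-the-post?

P

First-place votes: P 7, R 6, Q 5, S 6.
P has the most first-place votes.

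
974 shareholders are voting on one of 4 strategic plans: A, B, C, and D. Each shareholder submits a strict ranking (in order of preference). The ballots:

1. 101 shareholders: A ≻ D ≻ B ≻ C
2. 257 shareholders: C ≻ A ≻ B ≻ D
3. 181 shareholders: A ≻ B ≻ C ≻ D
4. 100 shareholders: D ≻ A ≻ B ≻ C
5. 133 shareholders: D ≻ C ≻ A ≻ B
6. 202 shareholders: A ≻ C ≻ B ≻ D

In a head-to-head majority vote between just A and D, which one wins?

Voters preferring A to D: 741; preferring D to A: 233.
A wins the head-to-head.

A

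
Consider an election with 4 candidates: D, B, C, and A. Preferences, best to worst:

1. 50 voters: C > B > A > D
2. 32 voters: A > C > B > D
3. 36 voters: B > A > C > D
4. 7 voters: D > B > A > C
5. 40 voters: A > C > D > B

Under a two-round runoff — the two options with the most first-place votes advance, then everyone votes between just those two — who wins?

Round 1 first-place votes: D 7, B 36, C 50, A 72.
A and C advance.
Runoff: A is preferred to C by 115 voters; C by 50.
A wins the runoff.

A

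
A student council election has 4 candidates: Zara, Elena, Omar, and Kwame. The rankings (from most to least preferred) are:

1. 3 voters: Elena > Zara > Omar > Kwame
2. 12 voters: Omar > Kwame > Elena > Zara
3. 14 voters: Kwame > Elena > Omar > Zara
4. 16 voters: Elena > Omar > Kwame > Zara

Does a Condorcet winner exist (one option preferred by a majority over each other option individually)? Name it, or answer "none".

Checking pairwise contests:
Elena beats Zara 45–0.
Kwame beats Elena 26–19.
Elena beats Omar 33–12.
Omar beats Kwame 31–14.
Every option loses at least one head-to-head, so there is no Condorcet winner.

none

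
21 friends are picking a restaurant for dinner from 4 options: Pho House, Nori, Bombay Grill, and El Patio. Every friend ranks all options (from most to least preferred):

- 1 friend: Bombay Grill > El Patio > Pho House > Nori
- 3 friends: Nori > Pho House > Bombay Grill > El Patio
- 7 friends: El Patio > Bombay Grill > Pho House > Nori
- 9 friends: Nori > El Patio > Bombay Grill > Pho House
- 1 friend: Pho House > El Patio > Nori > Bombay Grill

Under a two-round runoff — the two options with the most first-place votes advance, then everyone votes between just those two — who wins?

Nori

Round 1 first-place votes: Pho House 1, Nori 12, Bombay Grill 1, El Patio 7.
Nori and El Patio advance.
Runoff: Nori is preferred to El Patio by 12 voters; El Patio by 9.
Nori wins the runoff.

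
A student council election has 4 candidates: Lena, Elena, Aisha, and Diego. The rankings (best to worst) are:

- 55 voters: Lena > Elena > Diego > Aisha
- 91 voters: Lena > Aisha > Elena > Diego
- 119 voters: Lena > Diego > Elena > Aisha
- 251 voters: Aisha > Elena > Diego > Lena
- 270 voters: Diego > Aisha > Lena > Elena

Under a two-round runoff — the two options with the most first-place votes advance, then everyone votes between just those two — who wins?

Round 1 first-place votes: Lena 265, Elena 0, Aisha 251, Diego 270.
Diego and Lena advance.
Runoff: Diego is preferred to Lena by 521 voters; Lena by 265.
Diego wins the runoff.

Diego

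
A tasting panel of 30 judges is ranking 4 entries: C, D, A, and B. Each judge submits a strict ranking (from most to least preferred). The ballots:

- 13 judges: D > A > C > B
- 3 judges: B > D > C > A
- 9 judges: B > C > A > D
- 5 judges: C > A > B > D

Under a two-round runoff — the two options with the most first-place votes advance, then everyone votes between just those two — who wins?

B

Round 1 first-place votes: C 5, D 13, A 0, B 12.
D and B advance.
Runoff: D is preferred to B by 13 voters; B by 17.
B wins the runoff.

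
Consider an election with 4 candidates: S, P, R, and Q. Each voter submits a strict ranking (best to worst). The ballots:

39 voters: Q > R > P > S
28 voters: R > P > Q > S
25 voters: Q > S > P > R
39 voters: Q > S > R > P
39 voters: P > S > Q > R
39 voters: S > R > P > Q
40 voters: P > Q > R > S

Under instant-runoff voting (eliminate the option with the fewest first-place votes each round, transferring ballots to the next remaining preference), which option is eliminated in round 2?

S

Round 1: S 39, P 79, R 28, Q 103. Eliminate R.
Round 2: S 39, P 107, Q 103. Eliminate S.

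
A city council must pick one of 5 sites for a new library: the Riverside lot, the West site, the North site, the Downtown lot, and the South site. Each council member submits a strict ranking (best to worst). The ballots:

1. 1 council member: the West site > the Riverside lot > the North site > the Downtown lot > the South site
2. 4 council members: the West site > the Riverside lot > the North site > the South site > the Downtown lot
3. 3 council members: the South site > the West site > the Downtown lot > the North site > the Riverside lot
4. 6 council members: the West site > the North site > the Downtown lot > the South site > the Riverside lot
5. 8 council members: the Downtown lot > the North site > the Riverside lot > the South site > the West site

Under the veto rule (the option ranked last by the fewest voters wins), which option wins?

Last-place votes: the Riverside lot 9, the West site 8, the North site 0, the Downtown lot 4, the South site 1.
the North site is ranked last by the fewest voters, so the North site wins.

the North site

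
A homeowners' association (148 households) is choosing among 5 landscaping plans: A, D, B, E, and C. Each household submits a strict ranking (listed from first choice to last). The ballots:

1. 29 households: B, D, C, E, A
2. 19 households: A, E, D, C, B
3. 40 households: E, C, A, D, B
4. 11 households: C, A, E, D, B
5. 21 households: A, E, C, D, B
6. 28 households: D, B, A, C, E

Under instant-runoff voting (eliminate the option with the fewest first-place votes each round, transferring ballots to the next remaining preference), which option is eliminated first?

Round 1: A 40, D 28, B 29, E 40, C 11. Eliminate C.

C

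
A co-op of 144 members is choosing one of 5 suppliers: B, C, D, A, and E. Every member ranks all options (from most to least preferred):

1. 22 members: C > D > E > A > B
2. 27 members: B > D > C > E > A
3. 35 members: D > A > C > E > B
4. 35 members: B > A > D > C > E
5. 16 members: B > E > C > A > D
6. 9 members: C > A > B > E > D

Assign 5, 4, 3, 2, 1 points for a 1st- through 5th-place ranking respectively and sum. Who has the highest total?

D

B: 22·1 + 27·5 + 35·1 + 35·5 + 16·5 + 9·3 = 474
C: 22·5 + 27·3 + 35·3 + 35·2 + 16·3 + 9·5 = 459
D: 22·4 + 27·4 + 35·5 + 35·3 + 16·1 + 9·1 = 501
A: 22·2 + 27·1 + 35·4 + 35·4 + 16·2 + 9·4 = 419
E: 22·3 + 27·2 + 35·2 + 35·1 + 16·4 + 9·2 = 307
D has the highest Borda score (501).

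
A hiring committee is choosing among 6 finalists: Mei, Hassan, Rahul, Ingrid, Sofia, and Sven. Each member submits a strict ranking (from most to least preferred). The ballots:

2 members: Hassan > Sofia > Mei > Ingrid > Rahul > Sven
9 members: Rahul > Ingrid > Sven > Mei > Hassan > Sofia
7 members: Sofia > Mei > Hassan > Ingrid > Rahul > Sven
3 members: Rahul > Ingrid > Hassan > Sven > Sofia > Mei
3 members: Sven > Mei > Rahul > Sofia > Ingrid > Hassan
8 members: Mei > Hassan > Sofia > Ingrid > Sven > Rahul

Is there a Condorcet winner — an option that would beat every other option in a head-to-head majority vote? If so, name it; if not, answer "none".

Mei vs Hassan: 27–5 for Mei.
Mei vs Rahul: 20–12 for Mei.
Mei vs Ingrid: 20–12 for Mei.
Mei vs Sofia: 20–12 for Mei.
Mei vs Sven: 17–15 for Mei.
Mei beats every other option head-to-head.

Mei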